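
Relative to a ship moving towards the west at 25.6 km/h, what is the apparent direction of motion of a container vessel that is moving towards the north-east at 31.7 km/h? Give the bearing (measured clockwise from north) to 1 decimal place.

065.0°

Taking east as x and north as y: container vessel velocity = (22.415, 22.415) km/h; ship velocity = (-25.600, 0.000) km/h.
Velocity of container vessel relative to ship = (22.415, 22.415) − (-25.600, 0.000) = (48.015, 22.415) km/h.
Bearing = atan2(48.02, 22.42) = 64.98° clockwise from north.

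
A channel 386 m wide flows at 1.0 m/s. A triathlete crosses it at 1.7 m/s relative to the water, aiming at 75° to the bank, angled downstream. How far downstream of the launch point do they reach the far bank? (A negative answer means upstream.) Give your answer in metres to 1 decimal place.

338.5 m

Perpendicular speed = 1.642 m/s; crossing time = 386 / 1.642 = 235.069 s.
Net downstream speed = 1.440 m/s.
Drift = 1.440 × 235.069 = 338.497 m (downstream).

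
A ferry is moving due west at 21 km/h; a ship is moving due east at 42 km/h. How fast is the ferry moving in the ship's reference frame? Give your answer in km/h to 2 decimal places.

63.00 km/h

Taking east as x and north as y: ferry velocity = (-21.000, 0.000) km/h; ship velocity = (42.000, 0.000) km/h.
Velocity of ferry relative to ship = (-21.000, 0.000) − (42.000, 0.000) = (-63.000, 0.000) km/h.
Magnitude = |(-63.000, 0.000)| = 63.000 km/h.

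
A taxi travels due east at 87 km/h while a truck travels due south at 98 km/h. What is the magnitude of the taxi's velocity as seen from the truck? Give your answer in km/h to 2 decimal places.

131.05 km/h

Taking east as x and north as y: taxi velocity = (87.000, 0.000) km/h; truck velocity = (0.000, -98.000) km/h.
Velocity of taxi relative to truck = (87.000, 0.000) − (0.000, -98.000) = (87.000, 98.000) km/h.
Magnitude = |(87.000, 98.000)| = 131.046 km/h.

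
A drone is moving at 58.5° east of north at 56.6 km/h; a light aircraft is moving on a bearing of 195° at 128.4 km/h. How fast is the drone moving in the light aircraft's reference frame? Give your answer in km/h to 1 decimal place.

Taking east as x and north as y: drone velocity = (48.259, 29.573) km/h; light aircraft velocity = (-33.232, -124.025) km/h.
Velocity of drone relative to light aircraft = (48.259, 29.573) − (-33.232, -124.025) = (81.492, 153.598) km/h.
Magnitude = |(81.492, 153.598)| = 173.877 km/h.

173.9 km/h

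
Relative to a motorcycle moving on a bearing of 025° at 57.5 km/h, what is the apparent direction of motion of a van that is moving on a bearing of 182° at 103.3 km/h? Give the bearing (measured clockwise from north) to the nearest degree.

Taking east as x and north as y: van velocity = (-3.605, -103.237) km/h; motorcycle velocity = (24.301, 52.113) km/h.
Velocity of van relative to motorcycle = (-3.605, -103.237) − (24.301, 52.113) = (-27.906, -155.350) km/h.
Bearing = atan2(-27.91, -155.35) = 190.18° clockwise from north.

190°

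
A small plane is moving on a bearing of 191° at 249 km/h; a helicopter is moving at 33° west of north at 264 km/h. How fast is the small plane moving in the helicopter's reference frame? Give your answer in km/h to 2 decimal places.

Taking east as x and north as y: small plane velocity = (-47.511, -244.425) km/h; helicopter velocity = (-143.785, 221.409) km/h.
Velocity of small plane relative to helicopter = (-47.511, -244.425) − (-143.785, 221.409) = (96.273, -465.834) km/h.
Magnitude = |(96.273, -465.834)| = 475.679 km/h.

475.68 km/h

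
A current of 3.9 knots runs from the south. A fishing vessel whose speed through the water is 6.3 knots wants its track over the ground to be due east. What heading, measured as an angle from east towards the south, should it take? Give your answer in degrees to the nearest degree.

The current pushes perpendicular to the desired track; the heading must have a component into the current equal to 3.9 knots: 6.3 sin θ = 3.9.
sin θ = 0.6190, so θ = 38.247°.

38°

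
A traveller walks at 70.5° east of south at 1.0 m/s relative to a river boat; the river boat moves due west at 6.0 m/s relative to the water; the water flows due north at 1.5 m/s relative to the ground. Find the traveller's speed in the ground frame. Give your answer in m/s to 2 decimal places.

In east/north components (m/s): traveller relative to river boat = (0.943, -0.334); river boat relative to water = (-6.000, 0.000); water relative to ground = (0.000, 1.500).
Sum = (-5.057, 1.166) m/s.
Speed = |(-5.057, 1.166)| = 5.190 m/s.

5.19 m/s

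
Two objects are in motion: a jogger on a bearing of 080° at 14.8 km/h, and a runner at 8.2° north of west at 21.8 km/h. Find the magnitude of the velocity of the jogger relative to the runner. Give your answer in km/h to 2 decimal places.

Taking east as x and north as y: jogger velocity = (14.575, 2.570) km/h; runner velocity = (-21.577, 3.109) km/h.
Velocity of jogger relative to runner = (14.575, 2.570) − (-21.577, 3.109) = (36.152, -0.539) km/h.
Magnitude = |(36.152, -0.539)| = 36.156 km/h.

36.16 km/h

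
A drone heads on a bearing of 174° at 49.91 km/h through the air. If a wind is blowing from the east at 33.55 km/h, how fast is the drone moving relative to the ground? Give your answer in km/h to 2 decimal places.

Taking east as x and north as y: velocity relative to the air = (5.217, -49.637) km/h; the air relative to ground = (-33.550, 0.000) km/h.
Velocity relative to ground = (5.217, -49.637) + (-33.550, 0.000) = (-28.333, -49.637) km/h.
Speed = |(-28.333, -49.637)| = 57.154 km/h.

57.15 km/h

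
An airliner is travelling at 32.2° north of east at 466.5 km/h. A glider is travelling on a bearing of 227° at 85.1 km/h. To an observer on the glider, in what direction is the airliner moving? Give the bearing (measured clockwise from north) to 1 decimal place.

Taking east as x and north as y: airliner velocity = (394.749, 248.587) km/h; glider velocity = (-62.238, -58.038) km/h.
Velocity of airliner relative to glider = (394.749, 248.587) − (-62.238, -58.038) = (456.987, 306.625) km/h.
Bearing = atan2(456.99, 306.62) = 56.14° clockwise from north.

056.1°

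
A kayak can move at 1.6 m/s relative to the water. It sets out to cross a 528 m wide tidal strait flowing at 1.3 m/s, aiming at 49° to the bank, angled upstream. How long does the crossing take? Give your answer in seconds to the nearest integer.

The component of the kayak's velocity perpendicular to the bank is 1.6 × sin 49° = 1.208 m/s.
Only the cross-stream component determines the crossing time; the current contributes nothing perpendicular to the bank.
Time = 528 / 1.208 = 437.254 s.

437 s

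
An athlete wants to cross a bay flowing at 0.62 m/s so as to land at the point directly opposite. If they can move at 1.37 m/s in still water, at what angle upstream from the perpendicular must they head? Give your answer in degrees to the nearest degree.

To cancel the current, the upstream component of the athlete's velocity must equal the flow: 1.37 sin θ = 0.62.
sin θ = 0.62 / 1.37 = 0.4526.
θ = arcsin(0.4526) = 26.908°.

27°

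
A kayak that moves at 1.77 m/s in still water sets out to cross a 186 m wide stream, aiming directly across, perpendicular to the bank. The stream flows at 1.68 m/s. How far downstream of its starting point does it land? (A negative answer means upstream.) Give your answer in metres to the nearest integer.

Perpendicular speed = 1.770 m/s; crossing time = 186 / 1.770 = 105.085 s.
Net downstream speed = 1.680 m/s.
Drift = 1.680 × 105.085 = 176.542 m (downstream).

177 m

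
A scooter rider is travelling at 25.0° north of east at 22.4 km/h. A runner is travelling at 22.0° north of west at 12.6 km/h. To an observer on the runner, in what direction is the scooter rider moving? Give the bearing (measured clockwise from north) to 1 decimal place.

Taking east as x and north as y: scooter rider velocity = (20.301, 9.467) km/h; runner velocity = (-11.683, 4.720) km/h.
Velocity of scooter rider relative to runner = (20.301, 9.467) − (-11.683, 4.720) = (31.984, 4.747) km/h.
Bearing = atan2(31.98, 4.75) = 81.56° clockwise from north.

081.6°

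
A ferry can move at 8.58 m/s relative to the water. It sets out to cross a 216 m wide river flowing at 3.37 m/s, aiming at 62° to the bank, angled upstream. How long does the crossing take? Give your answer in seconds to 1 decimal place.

28.5 s

The component of the ferry's velocity perpendicular to the bank is 8.58 × sin 62° = 7.576 m/s.
The current is parallel to the bank, so it does not affect the crossing time.
Time = 216 / 7.576 = 28.512 s.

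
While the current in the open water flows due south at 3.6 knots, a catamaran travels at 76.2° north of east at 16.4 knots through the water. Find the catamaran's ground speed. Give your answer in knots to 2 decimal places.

Taking east as x and north as y: velocity relative to the water = (3.912, 15.927) knots; the water relative to ground = (0.000, -3.600) knots.
Velocity relative to ground = (3.912, 15.927) + (0.000, -3.600) = (3.912, 12.327) knots.
Speed = |(3.912, 12.327)| = 12.932 knots.

12.93 knots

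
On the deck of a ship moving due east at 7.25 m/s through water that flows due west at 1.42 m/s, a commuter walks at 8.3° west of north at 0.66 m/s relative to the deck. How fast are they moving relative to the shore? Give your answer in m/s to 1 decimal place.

5.8 m/s

In east/north components (m/s): commuter relative to ship = (-0.095, 0.653); ship relative to water = (7.250, 0.000); water relative to ground = (-1.420, 0.000).
Sum = (5.735, 0.653) m/s.
Speed = |(5.735, 0.653)| = 5.772 m/s.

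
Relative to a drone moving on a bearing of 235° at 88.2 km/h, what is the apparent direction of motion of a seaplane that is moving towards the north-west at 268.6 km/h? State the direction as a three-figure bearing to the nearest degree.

Taking east as x and north as y: seaplane velocity = (-189.929, 189.929) km/h; drone velocity = (-72.249, -50.589) km/h.
Velocity of seaplane relative to drone = (-189.929, 189.929) − (-72.249, -50.589) = (-117.680, 240.518) km/h.
Bearing = atan2(-117.68, 240.52) = 333.93° clockwise from north.

334°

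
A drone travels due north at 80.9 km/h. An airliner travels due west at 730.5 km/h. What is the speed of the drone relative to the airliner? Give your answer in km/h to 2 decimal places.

734.97 km/h

Taking east as x and north as y: drone velocity = (0.000, 80.900) km/h; airliner velocity = (-730.500, 0.000) km/h.
Velocity of drone relative to airliner = (0.000, 80.900) − (-730.500, 0.000) = (730.500, 80.900) km/h.
Magnitude = |(730.500, 80.900)| = 734.966 km/h.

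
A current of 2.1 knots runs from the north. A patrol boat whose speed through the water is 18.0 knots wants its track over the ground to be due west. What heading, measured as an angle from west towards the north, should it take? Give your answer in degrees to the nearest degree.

7°

The current pushes perpendicular to the desired track; the heading must have a component into the current equal to 2.1 knots: 18.0 sin θ = 2.1.
sin θ = 0.1167, so θ = 6.700°.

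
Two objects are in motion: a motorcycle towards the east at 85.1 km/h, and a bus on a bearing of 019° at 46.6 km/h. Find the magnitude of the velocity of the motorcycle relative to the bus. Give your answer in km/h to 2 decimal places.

82.65 km/h

Taking east as x and north as y: motorcycle velocity = (85.100, 0.000) km/h; bus velocity = (15.171, 44.061) km/h.
Velocity of motorcycle relative to bus = (85.100, 0.000) − (15.171, 44.061) = (69.929, -44.061) km/h.
Magnitude = |(69.929, -44.061)| = 82.652 km/h.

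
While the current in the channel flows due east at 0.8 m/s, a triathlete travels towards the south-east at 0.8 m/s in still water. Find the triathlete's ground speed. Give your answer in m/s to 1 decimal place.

1.5 m/s

Taking east as x and north as y: velocity relative to the water = (0.566, -0.566) m/s; the water relative to ground = (0.800, 0.000) m/s.
Velocity relative to ground = (0.566, -0.566) + (0.800, 0.000) = (1.366, -0.566) m/s.
Speed = |(1.366, -0.566)| = 1.478 m/s.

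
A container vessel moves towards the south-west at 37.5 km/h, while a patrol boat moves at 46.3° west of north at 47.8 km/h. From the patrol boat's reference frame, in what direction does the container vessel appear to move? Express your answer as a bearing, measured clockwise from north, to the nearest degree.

172°

Taking east as x and north as y: container vessel velocity = (-26.517, -26.517) km/h; patrol boat velocity = (-34.558, 33.024) km/h.
Velocity of container vessel relative to patrol boat = (-26.517, -26.517) − (-34.558, 33.024) = (8.041, -59.541) km/h.
Bearing = atan2(8.04, -59.54) = 172.31° clockwise from north.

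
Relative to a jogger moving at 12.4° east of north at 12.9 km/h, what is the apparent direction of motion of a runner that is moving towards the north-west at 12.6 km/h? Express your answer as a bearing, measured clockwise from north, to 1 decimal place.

252.5°

Taking east as x and north as y: runner velocity = (-8.910, 8.910) km/h; jogger velocity = (2.770, 12.599) km/h.
Velocity of runner relative to jogger = (-8.910, 8.910) − (2.770, 12.599) = (-11.680, -3.690) km/h.
Bearing = atan2(-11.68, -3.69) = 252.47° clockwise from north.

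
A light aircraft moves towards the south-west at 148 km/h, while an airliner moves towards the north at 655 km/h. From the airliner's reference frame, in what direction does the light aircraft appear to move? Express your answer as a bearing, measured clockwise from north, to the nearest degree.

Taking east as x and north as y: light aircraft velocity = (-104.652, -104.652) km/h; airliner velocity = (0.000, 655.000) km/h.
Velocity of light aircraft relative to airliner = (-104.652, -104.652) − (0.000, 655.000) = (-104.652, -759.652) km/h.
Bearing = atan2(-104.65, -759.65) = 187.84° clockwise from north.

188°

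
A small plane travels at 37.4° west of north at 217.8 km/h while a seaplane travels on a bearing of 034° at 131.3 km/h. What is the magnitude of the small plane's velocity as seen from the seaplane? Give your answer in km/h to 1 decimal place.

Taking east as x and north as y: small plane velocity = (-132.286, 173.024) km/h; seaplane velocity = (73.422, 108.853) km/h.
Velocity of small plane relative to seaplane = (-132.286, 173.024) − (73.422, 108.853) = (-205.708, 64.171) km/h.
Magnitude = |(-205.708, 64.171)| = 215.485 km/h.

215.5 km/h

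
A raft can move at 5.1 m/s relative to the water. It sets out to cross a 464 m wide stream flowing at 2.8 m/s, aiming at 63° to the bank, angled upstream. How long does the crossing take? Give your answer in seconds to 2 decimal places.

102.11 s

The component of the raft's velocity perpendicular to the bank is 5.1 × sin 63° = 4.544 m/s.
Only the cross-stream component determines the crossing time; the current contributes nothing perpendicular to the bank.
Time = 464 / 4.544 = 102.110 s.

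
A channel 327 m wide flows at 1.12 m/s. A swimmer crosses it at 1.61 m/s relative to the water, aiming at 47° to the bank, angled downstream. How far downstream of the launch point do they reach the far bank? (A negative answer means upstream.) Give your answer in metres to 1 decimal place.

Perpendicular speed = 1.177 m/s; crossing time = 327 / 1.177 = 277.712 s.
Net downstream speed = 2.218 m/s.
Drift = 2.218 × 277.712 = 615.970 m (downstream).

616.0 m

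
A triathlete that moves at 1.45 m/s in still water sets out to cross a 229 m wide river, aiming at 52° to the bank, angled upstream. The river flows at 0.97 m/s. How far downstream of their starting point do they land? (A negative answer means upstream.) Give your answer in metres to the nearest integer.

Perpendicular speed = 1.143 m/s; crossing time = 229 / 1.143 = 200.417 s.
Net downstream speed = 0.077 m/s.
Drift = 0.077 × 200.417 = 15.490 m (downstream).

15 m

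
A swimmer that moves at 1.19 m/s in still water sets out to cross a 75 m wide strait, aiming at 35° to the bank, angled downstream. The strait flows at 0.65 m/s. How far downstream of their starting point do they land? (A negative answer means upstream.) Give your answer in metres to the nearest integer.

179 m

Perpendicular speed = 0.683 m/s; crossing time = 75 / 0.683 = 109.881 s.
Net downstream speed = 1.625 m/s.
Drift = 1.625 × 109.881 = 178.534 m (downstream).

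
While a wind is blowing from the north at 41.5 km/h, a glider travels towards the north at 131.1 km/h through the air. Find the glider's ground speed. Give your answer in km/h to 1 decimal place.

Taking east as x and north as y: velocity relative to the air = (0.000, 131.100) km/h; the air relative to ground = (0.000, -41.500) km/h.
Velocity relative to ground = (0.000, 131.100) + (0.000, -41.500) = (0.000, 89.600) km/h.
Speed = |(0.000, 89.600)| = 89.600 km/h.

89.6 km/h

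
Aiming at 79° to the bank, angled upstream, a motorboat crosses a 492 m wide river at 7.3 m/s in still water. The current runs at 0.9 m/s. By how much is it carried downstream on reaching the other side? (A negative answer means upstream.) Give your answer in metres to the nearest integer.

-34 m

Perpendicular speed = 7.166 m/s; crossing time = 492 / 7.166 = 68.659 s.
Net downstream speed = -0.493 m/s.
Drift = -0.493 × 68.659 = -33.842 m (upstream).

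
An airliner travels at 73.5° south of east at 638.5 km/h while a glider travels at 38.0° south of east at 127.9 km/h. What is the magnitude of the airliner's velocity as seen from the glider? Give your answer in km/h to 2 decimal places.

539.51 km/h

Taking east as x and north as y: airliner velocity = (181.344, -612.206) km/h; glider velocity = (100.787, -78.743) km/h.
Velocity of airliner relative to glider = (181.344, -612.206) − (100.787, -78.743) = (80.557, -533.463) km/h.
Magnitude = |(80.557, -533.463)| = 539.511 km/h.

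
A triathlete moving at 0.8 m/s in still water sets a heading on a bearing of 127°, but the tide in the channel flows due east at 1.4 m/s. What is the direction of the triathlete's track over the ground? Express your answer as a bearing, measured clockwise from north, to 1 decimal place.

Taking east as x and north as y: velocity relative to the water = (0.639, -0.481) m/s; the water relative to ground = (1.400, 0.000) m/s.
Velocity relative to ground = (0.639, -0.481) + (1.400, 0.000) = (2.039, -0.481) m/s.
Bearing = atan2(2.04, -0.48) = 103.29° clockwise from north.

103.3°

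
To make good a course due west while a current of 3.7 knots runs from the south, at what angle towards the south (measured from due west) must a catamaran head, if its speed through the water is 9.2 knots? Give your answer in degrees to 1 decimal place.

The current pushes perpendicular to the desired track; the heading must have a component into the current equal to 3.7 knots: 9.2 sin θ = 3.7.
sin θ = 0.4022, so θ = 23.714°.

23.7°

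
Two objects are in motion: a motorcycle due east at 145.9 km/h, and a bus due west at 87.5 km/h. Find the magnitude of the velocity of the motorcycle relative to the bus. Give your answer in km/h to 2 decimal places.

Taking east as x and north as y: motorcycle velocity = (145.900, 0.000) km/h; bus velocity = (-87.500, 0.000) km/h.
Velocity of motorcycle relative to bus = (145.900, 0.000) − (-87.500, 0.000) = (233.400, 0.000) km/h.
Magnitude = |(233.400, 0.000)| = 233.400 km/h.

233.40 km/h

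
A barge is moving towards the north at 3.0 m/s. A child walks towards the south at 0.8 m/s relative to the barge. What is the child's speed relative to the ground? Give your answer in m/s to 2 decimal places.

2.20 m/s

Taking east as x and north as y: barge velocity = (0.000, 3.000) m/s; child velocity relative to barge = (0.000, -0.800) m/s.
Velocity relative to ground = (0.000, 3.000) + (0.000, -0.800) = (0.000, 2.200) m/s.
Speed = |(0.000, 2.200)| = 2.200 m/s.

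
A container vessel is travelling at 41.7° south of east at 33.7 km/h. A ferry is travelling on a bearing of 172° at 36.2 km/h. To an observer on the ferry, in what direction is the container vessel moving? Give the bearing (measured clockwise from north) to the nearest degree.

Taking east as x and north as y: container vessel velocity = (25.162, -22.418) km/h; ferry velocity = (5.038, -35.848) km/h.
Velocity of container vessel relative to ferry = (25.162, -22.418) − (5.038, -35.848) = (20.124, 13.429) km/h.
Bearing = atan2(20.12, 13.43) = 56.28° clockwise from north.

056°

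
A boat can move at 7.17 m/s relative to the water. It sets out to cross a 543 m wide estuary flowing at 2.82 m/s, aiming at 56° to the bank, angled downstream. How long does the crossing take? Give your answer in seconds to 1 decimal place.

The component of the boat's velocity perpendicular to the bank is 7.17 × sin 56° = 5.944 m/s.
Only the cross-stream component determines the crossing time; the current contributes nothing perpendicular to the bank.
Time = 543 / 5.944 = 91.350 s.

91.3 s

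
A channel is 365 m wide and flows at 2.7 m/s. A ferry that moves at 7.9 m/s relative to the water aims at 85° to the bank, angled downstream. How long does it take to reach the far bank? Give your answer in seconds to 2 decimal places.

The component of the ferry's velocity perpendicular to the bank is 7.9 × sin 85° = 7.870 m/s.
The flow acts along the bank and has no component across it.
Time = 365 / 7.870 = 46.379 s.

46.38 s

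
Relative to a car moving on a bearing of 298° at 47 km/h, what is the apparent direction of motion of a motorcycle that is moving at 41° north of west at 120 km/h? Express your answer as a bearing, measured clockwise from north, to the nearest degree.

Taking east as x and north as y: motorcycle velocity = (-90.565, 78.727) km/h; car velocity = (-41.499, 22.065) km/h.
Velocity of motorcycle relative to car = (-90.565, 78.727) − (-41.499, 22.065) = (-49.067, 56.662) km/h.
Bearing = atan2(-49.07, 56.66) = 319.11° clockwise from north.

319°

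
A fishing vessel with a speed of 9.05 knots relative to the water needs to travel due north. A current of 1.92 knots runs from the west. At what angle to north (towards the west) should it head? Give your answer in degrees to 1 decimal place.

The current pushes perpendicular to the desired track; the heading must have a component into the current equal to 1.92 knots: 9.05 sin θ = 1.92.
sin θ = 0.2122, so θ = 12.249°.

12.2°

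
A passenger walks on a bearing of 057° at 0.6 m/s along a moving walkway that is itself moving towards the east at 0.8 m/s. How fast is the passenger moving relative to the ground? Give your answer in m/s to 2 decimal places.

Taking east as x and north as y: moving walkway velocity = (0.800, 0.000) m/s; passenger velocity relative to moving walkway = (0.503, 0.327) m/s.
Velocity relative to ground = (0.800, 0.000) + (0.503, 0.327) = (1.303, 0.327) m/s.
Speed = |(1.303, 0.327)| = 1.344 m/s.

1.34 m/s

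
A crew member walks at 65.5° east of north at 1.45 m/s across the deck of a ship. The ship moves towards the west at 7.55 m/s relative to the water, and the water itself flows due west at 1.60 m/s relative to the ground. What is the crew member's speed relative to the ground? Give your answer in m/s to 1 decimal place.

7.9 m/s

In east/north components (m/s): crew member relative to ship = (1.319, 0.601); ship relative to water = (-7.550, 0.000); water relative to ground = (-1.600, 0.000).
Sum = (-7.831, 0.601) m/s.
Speed = |(-7.831, 0.601)| = 7.854 m/s.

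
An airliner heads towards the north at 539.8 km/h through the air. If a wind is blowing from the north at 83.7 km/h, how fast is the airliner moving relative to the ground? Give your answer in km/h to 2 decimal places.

456.10 km/h

Taking east as x and north as y: velocity relative to the air = (0.000, 539.800) km/h; the air relative to ground = (0.000, -83.700) km/h.
Velocity relative to ground = (0.000, 539.800) + (0.000, -83.700) = (0.000, 456.100) km/h.
Speed = |(0.000, 456.100)| = 456.100 km/h.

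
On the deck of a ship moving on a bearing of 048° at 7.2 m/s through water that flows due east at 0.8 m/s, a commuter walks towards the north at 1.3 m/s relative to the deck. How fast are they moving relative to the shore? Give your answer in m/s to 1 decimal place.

8.7 m/s

In east/north components (m/s): commuter relative to ship = (0.000, 1.300); ship relative to water = (5.351, 4.818); water relative to ground = (0.800, 0.000).
Sum = (6.151, 6.118) m/s.
Speed = |(6.151, 6.118)| = 8.675 m/s.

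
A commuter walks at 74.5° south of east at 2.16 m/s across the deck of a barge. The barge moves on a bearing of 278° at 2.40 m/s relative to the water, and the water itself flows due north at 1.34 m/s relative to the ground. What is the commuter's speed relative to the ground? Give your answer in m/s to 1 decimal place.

In east/north components (m/s): commuter relative to barge = (0.577, -2.081); barge relative to water = (-2.377, 0.334); water relative to ground = (0.000, 1.340).
Sum = (-1.799, -0.407) m/s.
Speed = |(-1.799, -0.407)| = 1.845 m/s.

1.8 m/s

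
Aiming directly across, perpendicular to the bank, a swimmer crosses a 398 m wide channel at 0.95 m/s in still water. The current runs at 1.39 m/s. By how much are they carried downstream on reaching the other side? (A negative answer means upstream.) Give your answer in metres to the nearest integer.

582 m

Perpendicular speed = 0.950 m/s; crossing time = 398 / 0.950 = 418.947 s.
Net downstream speed = 1.390 m/s.
Drift = 1.390 × 418.947 = 582.337 m (downstream).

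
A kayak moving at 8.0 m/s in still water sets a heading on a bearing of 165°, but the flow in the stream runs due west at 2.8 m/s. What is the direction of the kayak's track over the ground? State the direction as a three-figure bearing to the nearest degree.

185°

Taking east as x and north as y: velocity relative to the water = (2.071, -7.727) m/s; the water relative to ground = (-2.800, 0.000) m/s.
Velocity relative to ground = (2.071, -7.727) + (-2.800, 0.000) = (-0.729, -7.727) m/s.
Bearing = atan2(-0.73, -7.73) = 185.39° clockwise from north.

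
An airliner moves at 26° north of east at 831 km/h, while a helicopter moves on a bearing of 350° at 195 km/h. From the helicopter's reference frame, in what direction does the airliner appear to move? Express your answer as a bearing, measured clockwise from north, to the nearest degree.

078°

Taking east as x and north as y: airliner velocity = (746.898, 364.286) km/h; helicopter velocity = (-33.861, 192.038) km/h.
Velocity of airliner relative to helicopter = (746.898, 364.286) − (-33.861, 192.038) = (780.759, 172.249) km/h.
Bearing = atan2(780.76, 172.25) = 77.56° clockwise from north.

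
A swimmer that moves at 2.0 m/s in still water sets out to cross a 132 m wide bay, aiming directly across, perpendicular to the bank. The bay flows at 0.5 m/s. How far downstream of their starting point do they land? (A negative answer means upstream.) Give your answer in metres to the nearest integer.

33 m

Perpendicular speed = 2.000 m/s; crossing time = 132 / 2.000 = 66.000 s.
Net downstream speed = 0.500 m/s.
Drift = 0.500 × 66.000 = 33.000 m (downstream).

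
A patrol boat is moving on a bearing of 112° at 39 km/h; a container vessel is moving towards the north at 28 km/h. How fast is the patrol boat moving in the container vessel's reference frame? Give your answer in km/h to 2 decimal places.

Taking east as x and north as y: patrol boat velocity = (36.160, -14.610) km/h; container vessel velocity = (0.000, 28.000) km/h.
Velocity of patrol boat relative to container vessel = (36.160, -14.610) − (0.000, 28.000) = (36.160, -42.610) km/h.
Magnitude = |(36.160, -42.610)| = 55.885 km/h.

55.89 km/h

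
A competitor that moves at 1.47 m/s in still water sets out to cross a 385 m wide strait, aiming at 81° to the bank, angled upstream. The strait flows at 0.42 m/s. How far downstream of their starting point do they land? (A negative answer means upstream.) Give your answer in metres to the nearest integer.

50 m

Perpendicular speed = 1.452 m/s; crossing time = 385 / 1.452 = 265.169 s.
Net downstream speed = 0.190 m/s.
Drift = 0.190 × 265.169 = 50.393 m (downstream).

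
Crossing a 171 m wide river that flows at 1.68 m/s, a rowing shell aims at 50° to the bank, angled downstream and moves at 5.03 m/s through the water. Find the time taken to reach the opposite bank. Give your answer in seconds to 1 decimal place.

44.4 s

The component of the rowing shell's velocity perpendicular to the bank is 5.03 × sin 50° = 3.853 m/s.
The flow acts along the bank and has no component across it.
Time = 171 / 3.853 = 44.379 s.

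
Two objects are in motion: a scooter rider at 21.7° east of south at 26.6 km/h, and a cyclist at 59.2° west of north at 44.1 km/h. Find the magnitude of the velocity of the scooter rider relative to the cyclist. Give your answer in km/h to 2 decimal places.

67.18 km/h

Taking east as x and north as y: scooter rider velocity = (9.835, -24.715) km/h; cyclist velocity = (-37.880, 22.581) km/h.
Velocity of scooter rider relative to cyclist = (9.835, -24.715) − (-37.880, 22.581) = (47.715, -47.296) km/h.
Magnitude = |(47.715, -47.296)| = 67.184 km/h.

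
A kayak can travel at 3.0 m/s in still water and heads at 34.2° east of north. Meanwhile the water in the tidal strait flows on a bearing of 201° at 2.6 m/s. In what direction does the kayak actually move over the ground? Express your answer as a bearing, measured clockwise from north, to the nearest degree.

086°

Taking east as x and north as y: velocity relative to the water = (1.686, 2.481) m/s; the water relative to ground = (-0.932, -2.427) m/s.
Velocity relative to ground = (1.686, 2.481) + (-0.932, -2.427) = (0.754, 0.054) m/s.
Bearing = atan2(0.75, 0.05) = 85.91° clockwise from north.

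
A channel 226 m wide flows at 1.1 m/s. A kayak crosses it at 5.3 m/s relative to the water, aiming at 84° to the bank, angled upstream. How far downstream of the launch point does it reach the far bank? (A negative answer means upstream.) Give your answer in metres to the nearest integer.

Perpendicular speed = 5.271 m/s; crossing time = 226 / 5.271 = 42.876 s.
Net downstream speed = 0.546 m/s.
Drift = 0.546 × 42.876 = 23.410 m (downstream).

23 m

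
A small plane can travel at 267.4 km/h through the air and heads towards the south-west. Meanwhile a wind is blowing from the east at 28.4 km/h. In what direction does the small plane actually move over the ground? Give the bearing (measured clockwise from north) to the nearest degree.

229°

Taking east as x and north as y: velocity relative to the air = (-189.080, -189.080) km/h; the air relative to ground = (-28.400, 0.000) km/h.
Velocity relative to ground = (-189.080, -189.080) + (-28.400, 0.000) = (-217.480, -189.080) km/h.
Bearing = atan2(-217.48, -189.08) = 229.00° clockwise from north.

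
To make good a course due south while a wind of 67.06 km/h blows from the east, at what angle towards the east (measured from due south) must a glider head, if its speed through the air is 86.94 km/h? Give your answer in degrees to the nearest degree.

The wind pushes perpendicular to the desired track; the heading must have a component into the wind equal to 67.06 km/h: 86.94 sin θ = 67.06.
sin θ = 0.7713, so θ = 50.474°.

50°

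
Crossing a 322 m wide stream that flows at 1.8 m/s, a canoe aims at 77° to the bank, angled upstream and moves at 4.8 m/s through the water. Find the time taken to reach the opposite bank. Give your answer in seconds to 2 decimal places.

The component of the canoe's velocity perpendicular to the bank is 4.8 × sin 77° = 4.677 m/s.
Only the cross-stream component determines the crossing time; the current contributes nothing perpendicular to the bank.
Time = 322 / 4.677 = 68.848 s.

68.85 s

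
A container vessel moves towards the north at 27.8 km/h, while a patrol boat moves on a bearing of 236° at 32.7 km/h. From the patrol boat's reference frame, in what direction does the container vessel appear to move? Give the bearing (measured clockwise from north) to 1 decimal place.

030.5°

Taking east as x and north as y: container vessel velocity = (0.000, 27.800) km/h; patrol boat velocity = (-27.110, -18.286) km/h.
Velocity of container vessel relative to patrol boat = (0.000, 27.800) − (-27.110, -18.286) = (27.110, 46.086) km/h.
Bearing = atan2(27.11, 46.09) = 30.47° clockwise from north.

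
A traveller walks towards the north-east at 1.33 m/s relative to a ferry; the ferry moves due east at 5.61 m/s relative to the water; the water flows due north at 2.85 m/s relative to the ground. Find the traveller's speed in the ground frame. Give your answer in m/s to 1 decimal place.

In east/north components (m/s): traveller relative to ferry = (0.940, 0.940); ferry relative to water = (5.610, 0.000); water relative to ground = (0.000, 2.850).
Sum = (6.550, 3.790) m/s.
Speed = |(6.550, 3.790)| = 7.568 m/s.

7.6 m/s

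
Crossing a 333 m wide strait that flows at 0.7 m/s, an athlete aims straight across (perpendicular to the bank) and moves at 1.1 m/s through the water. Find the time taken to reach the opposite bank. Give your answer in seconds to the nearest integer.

The component of the athlete's velocity perpendicular to the bank is 1.1 m/s.
The flow acts along the bank and has no component across it.
Time = 333 / 1.100 = 302.727 s.

303 s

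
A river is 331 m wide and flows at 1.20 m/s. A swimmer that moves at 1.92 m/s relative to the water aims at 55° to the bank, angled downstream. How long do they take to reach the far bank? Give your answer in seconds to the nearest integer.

The component of the swimmer's velocity perpendicular to the bank is 1.92 × sin 55° = 1.573 m/s.
The flow acts along the bank and has no component across it.
Time = 331 / 1.573 = 210.456 s.

210 s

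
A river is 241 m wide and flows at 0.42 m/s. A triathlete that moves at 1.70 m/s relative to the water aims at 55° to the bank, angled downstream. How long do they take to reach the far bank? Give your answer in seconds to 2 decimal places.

The component of the triathlete's velocity perpendicular to the bank is 1.70 × sin 55° = 1.393 m/s.
The current is parallel to the bank, so it does not affect the crossing time.
Time = 241 / 1.393 = 173.063 s.

173.06 s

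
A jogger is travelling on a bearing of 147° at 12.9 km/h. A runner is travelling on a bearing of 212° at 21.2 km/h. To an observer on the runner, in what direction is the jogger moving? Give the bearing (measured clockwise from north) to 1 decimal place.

068.6°

Taking east as x and north as y: jogger velocity = (7.026, -10.819) km/h; runner velocity = (-11.234, -17.979) km/h.
Velocity of jogger relative to runner = (7.026, -10.819) − (-11.234, -17.979) = (18.260, 7.160) km/h.
Bearing = atan2(18.26, 7.16) = 68.59° clockwise from north.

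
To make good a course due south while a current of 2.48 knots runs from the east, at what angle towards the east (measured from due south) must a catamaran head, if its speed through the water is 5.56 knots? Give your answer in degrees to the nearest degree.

26°

The current pushes perpendicular to the desired track; the heading must have a component into the current equal to 2.48 knots: 5.56 sin θ = 2.48.
sin θ = 0.4460, so θ = 26.490°.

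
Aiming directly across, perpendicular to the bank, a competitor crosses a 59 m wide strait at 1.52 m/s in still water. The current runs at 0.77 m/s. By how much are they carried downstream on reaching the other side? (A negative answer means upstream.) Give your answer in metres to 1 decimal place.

Perpendicular speed = 1.520 m/s; crossing time = 59 / 1.520 = 38.816 s.
Net downstream speed = 0.770 m/s.
Drift = 0.770 × 38.816 = 29.888 m (downstream).

29.9 m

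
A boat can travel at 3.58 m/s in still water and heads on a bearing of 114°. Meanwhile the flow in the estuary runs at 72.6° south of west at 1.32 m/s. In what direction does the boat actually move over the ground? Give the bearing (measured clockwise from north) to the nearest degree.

Taking east as x and north as y: velocity relative to the water = (3.270, -1.456) m/s; the water relative to ground = (-0.395, -1.260) m/s.
Velocity relative to ground = (3.270, -1.456) + (-0.395, -1.260) = (2.876, -2.716) m/s.
Bearing = atan2(2.88, -2.72) = 133.36° clockwise from north.

133°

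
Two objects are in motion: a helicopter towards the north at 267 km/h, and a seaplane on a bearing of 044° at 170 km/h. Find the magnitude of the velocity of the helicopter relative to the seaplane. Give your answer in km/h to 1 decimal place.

186.8 km/h

Taking east as x and north as y: helicopter velocity = (0.000, 267.000) km/h; seaplane velocity = (118.092, 122.288) km/h.
Velocity of helicopter relative to seaplane = (0.000, 267.000) − (118.092, 122.288) = (-118.092, 144.712) km/h.
Magnitude = |(-118.092, 144.712)| = 186.782 km/h.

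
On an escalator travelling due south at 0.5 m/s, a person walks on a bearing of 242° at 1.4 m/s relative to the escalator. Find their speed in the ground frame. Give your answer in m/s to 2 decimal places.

Taking east as x and north as y: escalator velocity = (0.000, -0.500) m/s; person velocity relative to escalator = (-1.236, -0.657) m/s.
Velocity relative to ground = (0.000, -0.500) + (-1.236, -0.657) = (-1.236, -1.157) m/s.
Speed = |(-1.236, -1.157)| = 1.693 m/s.

1.69 m/s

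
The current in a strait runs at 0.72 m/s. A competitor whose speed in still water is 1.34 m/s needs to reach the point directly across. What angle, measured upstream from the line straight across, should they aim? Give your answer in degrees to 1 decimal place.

To cancel the current, the upstream component of the competitor's velocity must equal the flow: 1.34 sin θ = 0.72.
sin θ = 0.72 / 1.34 = 0.5373.
θ = arcsin(0.5373) = 32.501°.

32.5°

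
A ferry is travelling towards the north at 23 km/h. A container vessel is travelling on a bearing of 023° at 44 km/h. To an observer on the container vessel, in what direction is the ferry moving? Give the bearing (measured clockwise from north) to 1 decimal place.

Taking east as x and north as y: ferry velocity = (0.000, 23.000) km/h; container vessel velocity = (17.192, 40.502) km/h.
Velocity of ferry relative to container vessel = (0.000, 23.000) − (17.192, 40.502) = (-17.192, -17.502) km/h.
Bearing = atan2(-17.19, -17.50) = 224.49° clockwise from north.

224.5°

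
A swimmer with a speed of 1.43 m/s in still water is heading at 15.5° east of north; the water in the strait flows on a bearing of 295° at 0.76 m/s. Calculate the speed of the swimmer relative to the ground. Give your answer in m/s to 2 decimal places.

1.73 m/s

Taking east as x and north as y: velocity relative to the water = (0.382, 1.378) m/s; the water relative to ground = (-0.689, 0.321) m/s.
Velocity relative to ground = (0.382, 1.378) + (-0.689, 0.321) = (-0.307, 1.699) m/s.
Speed = |(-0.307, 1.699)| = 1.727 m/s.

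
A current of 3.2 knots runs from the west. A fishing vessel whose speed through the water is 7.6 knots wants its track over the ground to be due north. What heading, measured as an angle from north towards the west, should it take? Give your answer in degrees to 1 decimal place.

24.9°

The current pushes perpendicular to the desired track; the heading must have a component into the current equal to 3.2 knots: 7.6 sin θ = 3.2.
sin θ = 0.4211, so θ = 24.901°.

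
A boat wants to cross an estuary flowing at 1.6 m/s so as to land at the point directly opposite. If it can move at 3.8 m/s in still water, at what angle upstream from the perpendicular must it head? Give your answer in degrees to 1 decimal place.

24.9°

To cancel the current, the upstream component of the boat's velocity must equal the flow: 3.8 sin θ = 1.6.
sin θ = 1.6 / 3.8 = 0.4211.
θ = arcsin(0.4211) = 24.901°.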